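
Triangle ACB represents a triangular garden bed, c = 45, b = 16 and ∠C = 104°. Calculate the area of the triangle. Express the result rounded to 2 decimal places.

Law of sines: sin B = b·sin C/c ≈ 0.34499.
Since c ≥ b, only the acute value applies: ∠B ≈ 20.18°.
Then ∠A = 180° − ∠C − ∠B ≈ 55.82°.
Law of sines gives a = c·sin A/sin C ≈ 38.366.
Area = ½·c·b·sin A ≈ 297.81.

area ≈ 297.81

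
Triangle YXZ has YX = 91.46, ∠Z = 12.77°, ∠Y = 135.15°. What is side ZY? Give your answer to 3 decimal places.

The third angle is ∠X = 180° − ∠Z − ∠Y = 32.08°.
Law of sines: ZY = YX·sin X/sin Z ≈ 219.76.

219.757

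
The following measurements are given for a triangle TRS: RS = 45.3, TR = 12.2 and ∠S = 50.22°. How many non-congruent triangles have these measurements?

RS·sin S = 45.3·sin(50.22°) ≈ 34.81.
Since TR = 12.2 < 34.81 = RS sin S, no triangle exists.

0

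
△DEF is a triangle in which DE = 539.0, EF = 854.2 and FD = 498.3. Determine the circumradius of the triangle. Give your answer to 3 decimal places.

R ≈ 456.905

By the law of cosines, cos D = (FD² + DE² − EF²) / (2·FD·DE) ≈ -0.35526, so ∠D ≈ 110.81°.
Circumradius = EF/(2 sin D) ≈ 456.9.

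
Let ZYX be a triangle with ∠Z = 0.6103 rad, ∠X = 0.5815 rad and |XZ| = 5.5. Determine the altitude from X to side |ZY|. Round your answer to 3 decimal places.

h_X ≈ 3.152

The third angle is ∠Y = π − ∠X − ∠Z = 1.9498 rad.
Law of sines: |YX| = |XZ|·sin Z/sin Y ≈ 3.3929.
Law of sines: |ZY| = |XZ|·sin X/sin Y ≈ 3.2518.
Area = ½·|XZ|·|YX|·sin X ≈ 5.125.
The altitude from X has length 2·area/|ZY| ≈ 3.1521.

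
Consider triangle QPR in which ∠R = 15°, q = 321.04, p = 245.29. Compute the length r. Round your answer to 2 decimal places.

By the law of cosines, r² = q² + p² − 2·q·p·cos R = 11105, so r ≈ 105.38.

105.38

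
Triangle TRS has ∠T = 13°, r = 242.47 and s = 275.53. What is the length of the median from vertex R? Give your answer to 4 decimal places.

By the law of cosines, t² = r² + s² − 2·r·s·cos T = 4517.5, so t ≈ 67.213.
Median from R: ½√(2·s² + 2·t² − r²) ≈ 159.75.

159.7474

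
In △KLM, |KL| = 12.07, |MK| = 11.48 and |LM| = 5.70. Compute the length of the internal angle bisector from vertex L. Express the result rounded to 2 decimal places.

t_L ≈ 6.33

By the law of cosines, cos L = (|KL|² + |LM|² − |MK|²) / (2·|KL|·|LM|) ≈ 0.33710, so ∠L ≈ 70.30°.
The bisector from L has length 2·|KL|·|LM|·cos(∠L/2)/(|KL|+|LM|) ≈ 6.3313.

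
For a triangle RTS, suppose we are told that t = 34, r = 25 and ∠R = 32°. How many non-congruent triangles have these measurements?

t·sin R = 34·sin(32°) ≈ 18.02.
Since t sin R < r < t (18.02 < 25 < 34), two triangles exist.

2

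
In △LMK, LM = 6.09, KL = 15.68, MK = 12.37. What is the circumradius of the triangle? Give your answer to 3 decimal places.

8.439

By the law of cosines, cos L = (KL² + LM² − MK²) / (2·KL·LM) ≈ 0.68034, so ∠L ≈ 47.13°.
Circumradius = MK/(2 sin L) ≈ 8.4392.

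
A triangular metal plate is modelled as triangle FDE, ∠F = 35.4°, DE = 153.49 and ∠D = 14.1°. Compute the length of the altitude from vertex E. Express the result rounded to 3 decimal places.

h_E ≈ 37.392

The third angle is ∠E = 180° − ∠F − ∠D = 130.50°.
Law of sines: EF = DE·sin D/sin F ≈ 64.55.
Law of sines: FD = DE·sin E/sin F ≈ 201.48.
Area = ½·DE·EF·sin E ≈ 3767.
The altitude from E has length 2·area/FD ≈ 37.392.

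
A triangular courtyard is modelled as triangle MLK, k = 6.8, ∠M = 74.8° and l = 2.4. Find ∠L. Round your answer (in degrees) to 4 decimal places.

20.5724

By the law of cosines, m² = l² + k² − 2·l·k·cos M = 43.442, so m ≈ 6.5911.
Law of cosines again: cos L = (k² + m² − l²)/(2·k·m) ≈ 0.93623, so ∠L ≈ 20.57°.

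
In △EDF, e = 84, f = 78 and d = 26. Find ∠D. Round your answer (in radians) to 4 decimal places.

∠D ≈ 0.3138 rad

By the law of cosines, cos D = (f² + e² − d²) / (2·f·e) ≈ 0.95116, so ∠D ≈ 0.314 rad.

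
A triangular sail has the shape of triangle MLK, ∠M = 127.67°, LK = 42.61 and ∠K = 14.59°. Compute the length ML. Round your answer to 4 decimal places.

The third angle is ∠L = 180° − ∠K − ∠M = 37.74°.
Law of sines: ML = LK·sin K/sin M ≈ 13.56.

13.5602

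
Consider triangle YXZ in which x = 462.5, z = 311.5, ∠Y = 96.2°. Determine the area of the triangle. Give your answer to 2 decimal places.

area ≈ 71613.04

Area = ½·x·z·sin Y ≈ 71613.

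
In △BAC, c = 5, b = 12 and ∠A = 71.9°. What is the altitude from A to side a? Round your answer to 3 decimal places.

By the law of cosines, a² = c² + b² − 2·c·b·cos A = 131.72, so a ≈ 11.477.
Area = ½·c·b·sin A ≈ 28.515.
The altitude from A has length 2·area/a ≈ 4.9692.

4.969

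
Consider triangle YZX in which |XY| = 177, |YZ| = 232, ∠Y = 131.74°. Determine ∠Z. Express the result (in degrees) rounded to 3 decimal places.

20.683

By the law of cosines, |ZX|² = |XY|² + |YZ|² − 2·|XY|·|YZ|·cos Y = 1.3983e+05, so |ZX| ≈ 373.94.
Law of cosines again: cos Z = (|YZ|² + |ZX|² − |XY|²)/(2·|YZ|·|ZX|) ≈ 0.93555, so ∠Z ≈ 20.68°.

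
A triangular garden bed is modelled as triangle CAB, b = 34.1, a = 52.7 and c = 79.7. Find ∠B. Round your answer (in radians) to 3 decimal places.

0.323

By the law of cosines, cos B = (c² + a² − b²) / (2·c·a) ≈ 0.94836, so ∠B ≈ 0.323 rad.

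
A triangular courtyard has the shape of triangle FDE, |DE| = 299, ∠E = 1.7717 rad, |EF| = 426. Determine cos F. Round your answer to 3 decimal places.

0.856

By the law of cosines, |FD|² = |DE|² + |EF|² − 2·|DE|·|EF|·cos E = 3.2171e+05, so |FD| ≈ 567.2.
Law of cosines again: cos F = (|EF|² + |FD|² − |DE|²)/(2·|EF|·|FD|) ≈ 0.85626, so ∠F ≈ 0.5428 rad.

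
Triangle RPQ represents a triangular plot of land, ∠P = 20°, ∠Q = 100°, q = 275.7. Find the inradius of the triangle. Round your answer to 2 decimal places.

The third angle is ∠R = 180° − ∠P − ∠Q = 60.00°.
Law of sines: r = q·sin R/sin Q ≈ 242.45.
Law of sines: p = q·sin P/sin Q ≈ 95.75.
Area = ½·q·r·sin P ≈ 11431.
Semiperimeter s = (242.45+95.75+275.7)/2 = 306.95.
Inradius = area/s = 11431/306.95 ≈ 37.24.

37.24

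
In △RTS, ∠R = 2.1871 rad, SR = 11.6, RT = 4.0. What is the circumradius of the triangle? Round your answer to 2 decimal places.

8.76

By the law of cosines, TS² = SR² + RT² − 2·SR·RT·cos R = 204.2, so TS ≈ 14.29.
Area = ½·SR·RT·sin R ≈ 18.932.
Circumradius = TS/(2 sin R) ≈ 8.7558.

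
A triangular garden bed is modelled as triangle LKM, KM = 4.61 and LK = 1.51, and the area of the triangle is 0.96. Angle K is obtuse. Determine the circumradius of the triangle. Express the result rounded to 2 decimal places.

11.01

From area = ½·LK·KM·sin K, we get sin K = 2·area/(LK·KM) ≈ 0.27582.
Taking the obtuse solution, ∠K ≈ 163.99°.
Law of cosines then gives ML ≈ 6.0757.
Circumradius = ML/(2 sin K) ≈ 11.014.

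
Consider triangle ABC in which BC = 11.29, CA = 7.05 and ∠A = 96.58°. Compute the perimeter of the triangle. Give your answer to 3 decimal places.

Law of sines: sin B = CA·sin A/BC ≈ 0.62033.
Since BC ≥ CA, only the acute value applies: ∠B ≈ 38.34°.
Then ∠C = 180° − ∠A − ∠B ≈ 45.08°.
Law of sines gives AB = BC·sin C/sin A ≈ 8.0473.
Semiperimeter s = (11.29+7.05+8.0473)/2 = 13.194.
Perimeter = 11.29 + 7.05 + 8.0473 = 26.387.

perimeter ≈ 26.387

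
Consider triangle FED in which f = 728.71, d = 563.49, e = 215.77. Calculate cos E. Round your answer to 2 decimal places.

cos E ≈ 0.98

By the law of cosines, cos E = (d² + f² − e²) / (2·d·f) ≈ 0.97655, so ∠E ≈ 12.43°.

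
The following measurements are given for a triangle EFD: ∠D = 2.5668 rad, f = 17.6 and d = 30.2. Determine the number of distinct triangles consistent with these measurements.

f·sin D = 17.6·sin(2.5668 rad) ≈ 9.568.
Since ∠D is not acute, a triangle exists only if d > f; here d > f, so there is exactly one triangle.

1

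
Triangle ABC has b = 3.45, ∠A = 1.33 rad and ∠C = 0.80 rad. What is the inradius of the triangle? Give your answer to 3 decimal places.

The third angle is ∠B = π − ∠C − ∠A = 1.012 rad.
Law of sines: a = b·sin A/sin B ≈ 3.9525.
Law of sines: c = b·sin C/sin B ≈ 2.9196.
Area = ½·b·a·sin C ≈ 4.891.
Semiperimeter s = (3.9525+3.45+2.9196)/2 = 5.1611.
Inradius = area/s = 4.891/5.1611 ≈ 0.94767.

r ≈ 0.948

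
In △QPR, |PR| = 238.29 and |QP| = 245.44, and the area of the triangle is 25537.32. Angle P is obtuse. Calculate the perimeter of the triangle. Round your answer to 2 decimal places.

900.88

From area = ½·|QP|·|PR|·sin P, we get sin P = 2·area/(|QP|·|PR|) ≈ 0.87328.
Taking the obtuse solution, ∠P ≈ 2.080 rad.
Law of cosines then gives |RQ| ≈ 417.15.
Perimeter = 238.29 + 417.15 + 245.44 = 900.88.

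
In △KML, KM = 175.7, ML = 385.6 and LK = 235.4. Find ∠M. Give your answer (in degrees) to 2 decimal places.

23.62

By the law of cosines, cos M = (KM² + ML² − LK²) / (2·KM·ML) ≈ 0.91620, so ∠M ≈ 23.62°.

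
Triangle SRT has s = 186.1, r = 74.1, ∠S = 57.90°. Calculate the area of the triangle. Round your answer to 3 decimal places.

6734.484

Law of sines: sin R = r·sin S/s ≈ 0.33730.
Since s ≥ r, only the acute value applies: ∠R ≈ 19.71°.
Then ∠T = 180° − ∠S − ∠R ≈ 102.39°.
Law of sines gives t = s·sin T/sin S ≈ 214.57.
Area = ½·s·r·sin T ≈ 6734.5.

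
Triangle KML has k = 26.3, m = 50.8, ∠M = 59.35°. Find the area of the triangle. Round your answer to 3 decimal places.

Law of sines: sin K = k·sin M/m ≈ 0.44539.
Since m ≥ k, only the acute value applies: ∠K ≈ 26.45°.
Then ∠L = 180° − ∠M − ∠K ≈ 94.20°.
Law of sines gives l = m·sin L/sin M ≈ 58.891.
Area = ½·m·k·sin L ≈ 666.22.

area ≈ 666.225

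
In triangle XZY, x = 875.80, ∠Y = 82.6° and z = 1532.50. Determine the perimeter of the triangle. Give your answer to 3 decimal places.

4072.587

By the law of cosines, y² = x² + z² − 2·x·z·cos Y = 2.7699e+06, so y ≈ 1664.3.
Semiperimeter s = (875.8+1532.5+1664.3)/2 = 2036.3.
Perimeter = 875.8 + 1532.5 + 1664.3 = 4072.6.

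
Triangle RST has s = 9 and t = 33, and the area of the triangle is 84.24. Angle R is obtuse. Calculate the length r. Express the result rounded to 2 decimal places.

40.73

From area = ½·s·t·sin R, we get sin R = 2·area/(s·t) ≈ 0.56727.
Taking the obtuse solution, ∠R ≈ 145.44°.
Law of cosines then gives r ≈ 40.733.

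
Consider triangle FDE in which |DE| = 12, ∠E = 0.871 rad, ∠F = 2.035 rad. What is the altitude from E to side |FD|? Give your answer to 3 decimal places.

h_E ≈ 2.801

The third angle is ∠D = π − ∠E − ∠F = 0.236 rad.
Law of sines: |EF| = |DE|·sin D/sin F ≈ 3.1325.
Law of sines: |FD| = |DE|·sin E/sin F ≈ 10.266.
Area = ½·|DE|·|EF|·sin E ≈ 14.378.
The altitude from E has length 2·area/|FD| ≈ 2.801.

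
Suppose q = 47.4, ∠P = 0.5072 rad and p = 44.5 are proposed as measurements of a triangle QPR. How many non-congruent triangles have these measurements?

2

q·sin P = 47.4·sin(0.5072 rad) ≈ 23.02.
Since q sin P < p < q (23.02 < 44.5 < 47.4), two triangles exist.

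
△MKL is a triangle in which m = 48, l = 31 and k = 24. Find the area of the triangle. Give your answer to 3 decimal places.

area ≈ 318.773

Semiperimeter s = (48 + 24 + 31)/2 = 51.5.
Heron's formula: area = √(51.5·3.5·27.5·20.5) ≈ 318.77.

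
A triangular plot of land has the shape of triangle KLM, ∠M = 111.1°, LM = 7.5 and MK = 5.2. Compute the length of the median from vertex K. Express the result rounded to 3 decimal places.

By the law of cosines, KL² = LM² + MK² − 2·LM·MK·cos M = 111.37, so KL ≈ 10.553.
Median from K: ½√(2·MK² + 2·KL² − LM²) ≈ 7.4258.

7.426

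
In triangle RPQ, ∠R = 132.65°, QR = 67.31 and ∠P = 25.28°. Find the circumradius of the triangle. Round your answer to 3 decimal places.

The third angle is ∠Q = 180° − ∠R − ∠P = 22.07°.
Law of sines: PQ = QR·sin R/sin P ≈ 115.93.
Law of sines: RP = QR·sin Q/sin P ≈ 59.224.
Circumradius = QR/(2 sin P) ≈ 78.81.

78.810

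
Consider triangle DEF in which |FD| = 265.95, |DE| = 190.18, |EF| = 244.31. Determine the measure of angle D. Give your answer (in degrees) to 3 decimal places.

By the law of cosines, cos D = (|FD|² + |DE|² − |EF|²) / (2·|FD|·|DE|) ≈ 0.46671, so ∠D ≈ 62.18°.

62.179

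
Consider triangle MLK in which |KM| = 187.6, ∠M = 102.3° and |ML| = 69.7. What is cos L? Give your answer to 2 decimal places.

By the law of cosines, |LK|² = |KM|² + |ML|² − 2·|KM|·|ML|·cos M = 45623, so |LK| ≈ 213.6.
Law of cosines again: cos L = (|ML|² + |LK|² − |KM|²)/(2·|ML|·|LK|) ≈ 0.51342, so ∠L ≈ 59.11°.

cos L ≈ 0.51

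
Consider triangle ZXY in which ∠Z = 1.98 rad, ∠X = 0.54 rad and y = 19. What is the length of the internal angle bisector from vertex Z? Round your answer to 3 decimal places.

The third angle is ∠Y = π − ∠Z − ∠X = 0.622 rad.
Law of sines: z = y·sin Z/sin Y ≈ 29.934.
Law of sines: x = y·sin X/sin Y ≈ 16.775.
The bisector from Z has length 2·x·y·cos(∠Z/2)/(x+y) ≈ 9.7767.

t_Z ≈ 9.777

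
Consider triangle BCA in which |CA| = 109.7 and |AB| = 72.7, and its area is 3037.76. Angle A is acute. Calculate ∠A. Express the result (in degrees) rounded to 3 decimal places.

49.623

From area = ½·|CA|·|AB|·sin A, we get sin A = 2·area/(|CA|·|AB|) ≈ 0.76180.
Taking the acute solution, ∠A ≈ 49.62°.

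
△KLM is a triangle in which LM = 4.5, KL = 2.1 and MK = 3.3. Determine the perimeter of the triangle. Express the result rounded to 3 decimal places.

Perimeter = 4.5 + 3.3 + 2.1 = 9.9.

perimeter ≈ 9.900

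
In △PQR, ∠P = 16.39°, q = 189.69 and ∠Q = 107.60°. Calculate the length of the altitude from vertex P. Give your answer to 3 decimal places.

The third angle is ∠R = 180° − ∠P − ∠Q = 56.01°.
Law of sines: p = q·sin P/sin Q ≈ 56.154.
Law of sines: r = q·sin R/sin Q ≈ 165.
Area = ½·q·p·sin R ≈ 4415.9.
The altitude from P has length 2·area/p ≈ 157.28.

157.279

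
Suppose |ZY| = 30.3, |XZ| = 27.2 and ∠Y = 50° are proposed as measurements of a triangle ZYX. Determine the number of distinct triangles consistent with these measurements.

2

|ZY|·sin Y = 30.3·sin(50°) ≈ 23.21.
Since |ZY| sin Y < |XZ| < |ZY| (23.21 < 27.2 < 30.3), two triangles exist.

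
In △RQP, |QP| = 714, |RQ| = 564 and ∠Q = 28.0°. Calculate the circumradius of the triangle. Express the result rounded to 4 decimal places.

363.9419

By the law of cosines, |PR|² = |RQ|² + |QP|² − 2·|RQ|·|QP|·cos Q = 1.1677e+05, so |PR| ≈ 341.72.
Area = ½·|RQ|·|QP|·sin Q ≈ 94527.
Circumradius = |PR|/(2 sin Q) ≈ 363.94.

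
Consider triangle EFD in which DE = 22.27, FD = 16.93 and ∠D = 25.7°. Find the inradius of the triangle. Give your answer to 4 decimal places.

r ≈ 3.3128

By the law of cosines, EF² = FD² + DE² − 2·FD·DE·cos D = 103.11, so EF ≈ 10.154.
Area = ½·FD·DE·sin D ≈ 81.751.
Semiperimeter s = (16.93+22.27+10.154)/2 = 24.677.
Inradius = area/s = 81.751/24.677 ≈ 3.3128.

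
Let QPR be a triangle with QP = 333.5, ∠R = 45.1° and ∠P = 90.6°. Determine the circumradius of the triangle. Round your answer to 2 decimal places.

235.41

The third angle is ∠Q = 180° − ∠P − ∠R = 44.30°.
Law of sines: PR = QP·sin Q/sin R ≈ 328.83.
Law of sines: RQ = QP·sin P/sin R ≈ 470.79.
Circumradius = QP/(2 sin R) ≈ 235.41.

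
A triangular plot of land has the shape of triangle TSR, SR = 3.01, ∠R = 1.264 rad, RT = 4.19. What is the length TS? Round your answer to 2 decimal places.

By the law of cosines, TS² = SR² + RT² − 2·SR·RT·cos R = 18.998, so TS ≈ 4.3587.

4.36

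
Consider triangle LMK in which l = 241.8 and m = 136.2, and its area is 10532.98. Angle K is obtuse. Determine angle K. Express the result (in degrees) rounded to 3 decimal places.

From area = ½·l·m·sin K, we get sin K = 2·area/(l·m) ≈ 0.63966.
Taking the obtuse solution, ∠K ≈ 140.23°.

140.234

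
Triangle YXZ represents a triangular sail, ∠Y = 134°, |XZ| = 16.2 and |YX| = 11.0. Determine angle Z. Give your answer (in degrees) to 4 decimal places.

∠Z ≈ 29.2381°

Law of sines: sin Z = |YX|·sin Y/|XZ| ≈ 0.48844.
Since |XZ| ≥ |YX|, only the acute value applies: ∠Z ≈ 29.24°.
Then ∠X = 180° − ∠Y − ∠Z ≈ 16.76°.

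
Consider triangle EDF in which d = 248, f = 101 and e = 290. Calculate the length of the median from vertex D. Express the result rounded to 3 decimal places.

178.254

Median from D: ½√(2·f² + 2·e² − d²) ≈ 178.25.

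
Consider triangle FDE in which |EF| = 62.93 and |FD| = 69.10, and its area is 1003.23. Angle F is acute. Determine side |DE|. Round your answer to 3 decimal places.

31.925

From area = ½·|EF|·|FD|·sin F, we get sin F = 2·area/(|EF|·|FD|) ≈ 0.46142.
Taking the acute solution, ∠F ≈ 27.48°.
Law of cosines then gives |DE| ≈ 31.925.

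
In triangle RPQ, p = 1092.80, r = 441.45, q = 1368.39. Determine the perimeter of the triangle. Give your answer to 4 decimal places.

perimeter ≈ 2902.6400

Perimeter = 441.45 + 1092.8 + 1368.4 = 2902.6.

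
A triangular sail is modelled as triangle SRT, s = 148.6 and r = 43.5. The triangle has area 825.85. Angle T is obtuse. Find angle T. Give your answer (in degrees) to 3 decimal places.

From area = ½·s·r·sin T, we get sin T = 2·area/(s·r) ≈ 0.25552.
Taking the obtuse solution, ∠T ≈ 165.20°.

165.196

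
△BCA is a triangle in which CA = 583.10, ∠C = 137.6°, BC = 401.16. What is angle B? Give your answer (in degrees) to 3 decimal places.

By the law of cosines, AB² = BC² + CA² − 2·BC·CA·cos C = 8.4641e+05, so AB ≈ 920.
Law of cosines again: cos B = (AB² + BC² − CA²)/(2·AB·BC) ≈ 0.90408, so ∠B ≈ 25.30°.

∠B ≈ 25.301°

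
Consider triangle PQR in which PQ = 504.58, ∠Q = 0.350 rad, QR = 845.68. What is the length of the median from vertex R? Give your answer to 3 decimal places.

By the law of cosines, RP² = PQ² + QR² − 2·PQ·QR·cos Q = 1.6809e+05, so RP ≈ 409.99.
Median from R: ½√(2·QR² + 2·RP² − PQ²) ≈ 614.8.

614.803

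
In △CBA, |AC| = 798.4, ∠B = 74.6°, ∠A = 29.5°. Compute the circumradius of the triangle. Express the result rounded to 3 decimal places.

414.067

The third angle is ∠C = 180° − ∠B − ∠A = 75.90°.
Law of sines: |BA| = |AC|·sin C/sin B ≈ 803.18.
Law of sines: |CB| = |AC|·sin A/sin B ≈ 407.79.
Circumradius = |AC|/(2 sin B) ≈ 414.07.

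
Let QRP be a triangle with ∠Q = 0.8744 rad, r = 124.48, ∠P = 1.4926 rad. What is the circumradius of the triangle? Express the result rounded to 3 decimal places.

88.987

The third angle is ∠R = π − ∠P − ∠Q = 0.7746 rad.
Law of sines: q = r·sin Q/sin R ≈ 136.53.
Law of sines: p = r·sin P/sin R ≈ 177.43.
Circumradius = r/(2 sin R) ≈ 88.987.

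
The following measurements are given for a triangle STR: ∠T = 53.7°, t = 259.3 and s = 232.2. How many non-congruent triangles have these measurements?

1

s·sin T = 232.2·sin(53.7°) ≈ 187.1.
Since t ≥ s, exactly one triangle exists.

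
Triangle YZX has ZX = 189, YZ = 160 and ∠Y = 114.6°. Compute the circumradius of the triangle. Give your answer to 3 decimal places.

103.933

Law of sines: sin X = YZ·sin Y/ZX ≈ 0.76972.
Since ZX ≥ YZ, only the acute value applies: ∠X ≈ 50.33°.
Then ∠Z = 180° − ∠Y − ∠X ≈ 15.07°.
Law of sines gives XY = ZX·sin Z/sin Y ≈ 54.048.
Circumradius = ZX/(2 sin Y) ≈ 103.93.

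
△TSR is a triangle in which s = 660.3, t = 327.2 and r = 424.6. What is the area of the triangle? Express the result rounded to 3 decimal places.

Semiperimeter p = (327.2 + 660.3 + 424.6)/2 = 706.05.
Heron's formula: area = √(706.05·378.85·45.75·281.45) ≈ 58688.

area ≈ 58687.762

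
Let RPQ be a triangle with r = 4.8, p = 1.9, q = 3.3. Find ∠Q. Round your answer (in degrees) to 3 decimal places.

By the law of cosines, cos Q = (r² + p² − q²) / (2·r·p) ≈ 0.86404, so ∠Q ≈ 30.23°.

∠Q ≈ 30.227°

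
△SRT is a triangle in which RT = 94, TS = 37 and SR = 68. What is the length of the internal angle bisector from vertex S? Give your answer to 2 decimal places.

t_S ≈ 22.35

By the law of cosines, cos S = (TS² + SR² − RT²) / (2·TS·SR) ≈ -0.56498, so ∠S ≈ 124.40°.
The bisector from S has length 2·TS·SR·cos(∠S/2)/(TS+SR) ≈ 22.351.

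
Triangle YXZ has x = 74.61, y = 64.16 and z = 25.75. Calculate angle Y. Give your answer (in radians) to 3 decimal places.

0.988

By the law of cosines, cos Y = (x² + z² − y²) / (2·x·z) ≈ 0.54997, so ∠Y ≈ 0.9885 rad.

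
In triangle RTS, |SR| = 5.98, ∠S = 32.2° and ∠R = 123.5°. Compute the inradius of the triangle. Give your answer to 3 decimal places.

The third angle is ∠T = 180° − ∠S − ∠R = 24.30°.
Law of sines: |TS| = |SR|·sin R/sin T ≈ 12.118.
Law of sines: |RT| = |SR|·sin S/sin T ≈ 7.7436.
Area = ½·|SR|·|TS|·sin S ≈ 19.307.
Semiperimeter s = (12.118+5.98+7.7436)/2 = 12.921.
Inradius = area/s = 19.307/12.921 ≈ 1.4943.

1.494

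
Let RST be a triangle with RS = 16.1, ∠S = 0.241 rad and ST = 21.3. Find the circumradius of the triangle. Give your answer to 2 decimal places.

14.34

By the law of cosines, TR² = RS² + ST² − 2·RS·ST·cos S = 46.862, so TR ≈ 6.8455.
Area = ½·RS·ST·sin S ≈ 40.924.
Circumradius = TR/(2 sin S) ≈ 14.341.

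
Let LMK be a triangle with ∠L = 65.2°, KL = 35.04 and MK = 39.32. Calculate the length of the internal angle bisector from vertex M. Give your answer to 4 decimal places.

34.3502

Law of sines: sin M = KL·sin L/MK ≈ 0.80897.
Since MK ≥ KL, only the acute value applies: ∠M ≈ 53.99°.
Then ∠K = 180° − ∠L − ∠M ≈ 60.81°.
Law of sines gives LM = MK·sin K/sin L ≈ 37.812.
The bisector from M has length 2·LM·MK·cos(∠M/2)/(LM+MK) ≈ 34.35.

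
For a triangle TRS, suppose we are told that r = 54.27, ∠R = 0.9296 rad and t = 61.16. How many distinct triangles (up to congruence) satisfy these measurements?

t·sin R = 61.16·sin(0.9296 rad) ≈ 49.01.
Since t sin R < r < t (49.01 < 54.27 < 61.16), two triangles exist.

2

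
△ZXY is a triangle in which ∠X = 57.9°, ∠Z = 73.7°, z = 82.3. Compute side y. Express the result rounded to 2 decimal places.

The third angle is ∠Y = 180° − ∠Z − ∠X = 48.40°.
Law of sines: y = z·sin Y/sin Z ≈ 64.121.

64.12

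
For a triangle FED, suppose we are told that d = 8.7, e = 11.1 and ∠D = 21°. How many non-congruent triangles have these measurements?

e·sin D = 11.1·sin(21°) ≈ 3.978.
Since e sin D < d < e (3.978 < 8.7 < 11.1), two triangles exist.

2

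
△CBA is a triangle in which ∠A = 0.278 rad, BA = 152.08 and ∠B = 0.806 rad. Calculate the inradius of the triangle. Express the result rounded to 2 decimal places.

r ≈ 16.02

The third angle is ∠C = π − ∠B − ∠A = 2.058 rad.
Law of sines: AC = BA·sin B/sin C ≈ 124.15.
Law of sines: CB = BA·sin A/sin C ≈ 47.221.
Area = ½·BA·AC·sin A ≈ 2590.8.
Semiperimeter s = (152.08+124.15+47.221)/2 = 161.73.
Inradius = area/s = 2590.8/161.73 ≈ 16.019.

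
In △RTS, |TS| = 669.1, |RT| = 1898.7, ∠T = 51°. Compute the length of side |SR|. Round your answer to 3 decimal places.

By the law of cosines, |SR|² = |RT|² + |TS|² − 2·|RT|·|TS|·cos T = 2.4538e+06, so |SR| ≈ 1566.4.

1566.446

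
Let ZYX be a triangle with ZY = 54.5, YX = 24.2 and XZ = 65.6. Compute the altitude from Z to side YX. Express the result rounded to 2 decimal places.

52.27

Semiperimeter s = (24.2 + 65.6 + 54.5)/2 = 72.15.
Heron's formula: area = √(72.15·47.95·6.55·17.65) ≈ 632.42.
The altitude from Z has length 2·area/YX ≈ 52.266.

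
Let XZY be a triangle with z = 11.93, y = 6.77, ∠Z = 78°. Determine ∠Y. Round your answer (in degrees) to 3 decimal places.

∠Y ≈ 33.716°

Law of sines: sin Y = y·sin Z/z ≈ 0.55508.
Since z ≥ y, only the acute value applies: ∠Y ≈ 33.72°.
Then ∠X = 180° − ∠Z − ∠Y ≈ 68.28°.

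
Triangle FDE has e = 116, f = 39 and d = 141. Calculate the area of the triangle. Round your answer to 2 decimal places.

Semiperimeter s = (39 + 141 + 116)/2 = 148.
Heron's formula: area = √(148·109·7·32) ≈ 1900.9.

1900.94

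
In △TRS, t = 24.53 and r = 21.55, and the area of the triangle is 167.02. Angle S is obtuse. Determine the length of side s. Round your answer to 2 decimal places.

43.42

From area = ½·t·r·sin S, we get sin S = 2·area/(t·r) ≈ 0.63191.
Taking the obtuse solution, ∠S ≈ 140.81°.
Law of cosines then gives s ≈ 43.423.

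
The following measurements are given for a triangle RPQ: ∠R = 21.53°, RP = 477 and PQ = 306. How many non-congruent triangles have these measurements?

2

RP·sin R = 477·sin(21.53°) ≈ 175.1.
Since RP sin R < PQ < RP (175.1 < 306 < 477), two triangles exist.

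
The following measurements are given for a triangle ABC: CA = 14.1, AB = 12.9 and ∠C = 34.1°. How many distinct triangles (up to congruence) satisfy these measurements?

CA·sin C = 14.1·sin(34.1°) ≈ 7.905.
Since CA sin C < AB < CA (7.905 < 12.9 < 14.1), two triangles exist.

2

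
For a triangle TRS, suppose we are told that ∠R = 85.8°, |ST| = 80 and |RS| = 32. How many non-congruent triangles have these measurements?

|RS|·sin R = 32·sin(85.8°) ≈ 31.91.
Since |ST| ≥ |RS|, exactly one triangle exists.

1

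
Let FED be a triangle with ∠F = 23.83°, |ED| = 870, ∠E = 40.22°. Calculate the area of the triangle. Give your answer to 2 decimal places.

The third angle is ∠D = 180° − ∠F − ∠E = 115.95°.
Law of sines: |DF| = |ED|·sin E/sin F ≈ 1390.5.
Law of sines: |FE| = |ED|·sin D/sin F ≈ 1936.2.
Area = ½·|ED|·|DF|·sin D ≈ 5.4387e+05.

area ≈ 543867.30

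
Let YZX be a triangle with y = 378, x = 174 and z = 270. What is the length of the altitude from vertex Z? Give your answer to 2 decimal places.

Semiperimeter s = (378 + 270 + 174)/2 = 411.
Heron's formula: area = √(411·33·141·237) ≈ 21289.
The altitude from Z has length 2·area/z ≈ 157.7.

h_Z ≈ 157.70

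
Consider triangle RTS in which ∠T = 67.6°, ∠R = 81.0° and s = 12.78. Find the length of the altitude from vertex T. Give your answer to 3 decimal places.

12.623

The third angle is ∠S = 180° − ∠R − ∠T = 31.40°.
Law of sines: r = s·sin R/sin S ≈ 24.227.
Law of sines: t = s·sin T/sin S ≈ 22.678.
Area = ½·s·r·sin T ≈ 143.13.
The altitude from T has length 2·area/t ≈ 12.623.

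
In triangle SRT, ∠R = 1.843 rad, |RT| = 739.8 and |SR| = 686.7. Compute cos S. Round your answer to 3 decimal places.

0.779

By the law of cosines, |TS|² = |SR|² + |RT|² − 2·|SR|·|RT|·cos R = 1.292e+06, so |TS| ≈ 1136.7.
Law of cosines again: cos S = (|TS|² + |SR|² − |RT|²)/(2·|TS|·|SR|) ≈ 0.77911, so ∠S ≈ 0.678 rad.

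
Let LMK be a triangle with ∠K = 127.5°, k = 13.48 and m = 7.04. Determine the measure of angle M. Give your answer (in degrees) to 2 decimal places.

∠M ≈ 24.48°

Law of sines: sin M = m·sin K/k ≈ 0.41433.
Since k ≥ m, only the acute value applies: ∠M ≈ 24.48°.
Then ∠L = 180° − ∠K − ∠M ≈ 28.02°.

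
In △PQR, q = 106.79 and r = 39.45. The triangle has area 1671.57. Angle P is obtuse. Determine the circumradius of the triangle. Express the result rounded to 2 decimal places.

From area = ½·q·r·sin P, we get sin P = 2·area/(q·r) ≈ 0.79355.
Taking the obtuse solution, ∠P ≈ 127.48°.
Law of cosines then gives p ≈ 134.49.
Circumradius = p/(2 sin P) ≈ 84.739.

84.74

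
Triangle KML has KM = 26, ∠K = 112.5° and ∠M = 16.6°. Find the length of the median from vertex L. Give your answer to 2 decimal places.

The third angle is ∠L = 180° − ∠K − ∠M = 50.90°.
Law of sines: ML = KM·sin K/sin L ≈ 30.953.
Law of sines: LK = KM·sin M/sin L ≈ 9.5715.
Median from L: ½√(2·ML² + 2·LK² − KM²) ≈ 18.864.

m_L ≈ 18.86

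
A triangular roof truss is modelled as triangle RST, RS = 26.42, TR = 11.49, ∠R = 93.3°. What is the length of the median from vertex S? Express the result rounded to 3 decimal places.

By the law of cosines, ST² = TR² + RS² − 2·TR·RS·cos R = 864.99, so ST ≈ 29.411.
Median from S: ½√(2·RS² + 2·ST² − TR²) ≈ 27.359.

m_S ≈ 27.359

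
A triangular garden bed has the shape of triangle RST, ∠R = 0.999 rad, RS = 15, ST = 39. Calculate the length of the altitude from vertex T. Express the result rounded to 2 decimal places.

37.86

Law of sines: sin T = RS·sin R/ST ≈ 0.32343.
Since ST ≥ RS, only the acute value applies: ∠T ≈ 0.329 rad.
Then ∠S = π − ∠R − ∠T ≈ 1.813 rad.
Law of sines gives TR = ST·sin S/sin R ≈ 45.021.
Area = ½·ST·RS·sin S ≈ 283.95.
The altitude from T has length 2·area/RS ≈ 37.859.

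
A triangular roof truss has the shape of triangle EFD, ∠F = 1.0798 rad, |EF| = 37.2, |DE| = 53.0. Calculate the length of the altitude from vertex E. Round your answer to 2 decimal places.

Law of sines: sin D = |EF|·sin F/|DE| ≈ 0.61897.
Since |DE| ≥ |EF|, only the acute value applies: ∠D ≈ 0.6674 rad.
Then ∠E = π − ∠F − ∠D ≈ 1.3944 rad.
Law of sines gives |FD| = |DE|·sin E/sin F ≈ 59.167.
Area = ½·|DE|·|EF|·sin E ≈ 970.5.
The altitude from E has length 2·area/|FD| ≈ 32.805.

h_E ≈ 32.81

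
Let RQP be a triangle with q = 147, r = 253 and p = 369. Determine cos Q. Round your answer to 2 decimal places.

By the law of cosines, cos Q = (p² + r² − q²) / (2·p·r) ≈ 0.95633, so ∠Q ≈ 16.99°.

cos Q ≈ 0.96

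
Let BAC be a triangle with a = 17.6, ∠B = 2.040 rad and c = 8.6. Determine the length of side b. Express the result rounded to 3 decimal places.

By the law of cosines, b² = a² + c² − 2·a·c·cos B = 520.6, so b ≈ 22.817.

22.817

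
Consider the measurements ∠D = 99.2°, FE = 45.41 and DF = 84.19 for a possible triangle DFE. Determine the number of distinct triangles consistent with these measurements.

DF·sin D = 84.19·sin(99.2°) ≈ 83.11.
Since ∠D is not acute, a triangle exists only if FE > DF; here FE ≤ DF, so there is no triangle.

0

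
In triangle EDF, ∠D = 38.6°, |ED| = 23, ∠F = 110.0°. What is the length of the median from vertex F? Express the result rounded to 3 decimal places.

The third angle is ∠E = 180° − ∠D − ∠F = 31.40°.
Law of sines: |DF| = |ED|·sin E/sin F ≈ 12.752.
Law of sines: |FE| = |ED|·sin D/sin F ≈ 15.27.
Median from F: ½√(2·|DF|² + 2·|FE|² − |ED|²) ≈ 8.1024.

m_F ≈ 8.102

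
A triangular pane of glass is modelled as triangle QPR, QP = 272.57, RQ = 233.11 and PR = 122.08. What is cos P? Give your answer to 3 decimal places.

0.524

By the law of cosines, cos P = (QP² + PR² − RQ²) / (2·QP·PR) ≈ 0.52378, so ∠P ≈ 58.41°.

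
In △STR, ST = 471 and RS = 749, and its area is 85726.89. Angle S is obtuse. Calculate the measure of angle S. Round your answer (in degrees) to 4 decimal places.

From area = ½·RS·ST·sin S, we get sin S = 2·area/(RS·ST) ≈ 0.48601.
Taking the obtuse solution, ∠S ≈ 150.92°.

150.9214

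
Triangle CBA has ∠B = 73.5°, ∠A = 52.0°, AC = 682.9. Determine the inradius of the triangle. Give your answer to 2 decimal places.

The third angle is ∠C = 180° − ∠B − ∠A = 54.50°.
Law of sines: BA = AC·sin C/sin B ≈ 579.84.
Law of sines: CB = AC·sin A/sin B ≈ 561.24.
Area = ½·AC·BA·sin A ≈ 1.5601e+05.
Semiperimeter s = (579.84+682.9+561.24)/2 = 911.99.
Inradius = area/s = 1.5601e+05/911.99 ≈ 171.07.

r ≈ 171.07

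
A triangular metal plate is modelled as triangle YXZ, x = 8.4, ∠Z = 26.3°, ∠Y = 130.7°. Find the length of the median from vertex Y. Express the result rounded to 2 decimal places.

The third angle is ∠X = 180° − ∠Z − ∠Y = 23.00°.
Law of sines: y = x·sin Y/sin X ≈ 16.298.
Law of sines: z = x·sin Z/sin X ≈ 9.5252.
Median from Y: ½√(2·x² + 2·z² − y²) ≈ 3.7729.

m_Y ≈ 3.77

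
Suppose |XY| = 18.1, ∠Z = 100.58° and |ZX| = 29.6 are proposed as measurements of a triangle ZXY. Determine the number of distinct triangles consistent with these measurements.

|ZX|·sin Z = 29.6·sin(100.58°) ≈ 29.1.
Since ∠Z is not acute, a triangle exists only if |XY| > |ZX|; here |XY| ≤ |ZX|, so there is no triangle.

0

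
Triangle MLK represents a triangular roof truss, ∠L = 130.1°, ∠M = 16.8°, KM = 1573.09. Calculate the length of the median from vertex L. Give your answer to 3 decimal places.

434.349

The third angle is ∠K = 180° − ∠M − ∠L = 33.10°.
Law of sines: LK = KM·sin M/sin L ≈ 594.4.
Law of sines: ML = KM·sin K/sin L ≈ 1123.1.
Median from L: ½√(2·ML² + 2·LK² − KM²) ≈ 434.35.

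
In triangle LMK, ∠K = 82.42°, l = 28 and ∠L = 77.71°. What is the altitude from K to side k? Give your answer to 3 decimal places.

h_K ≈ 9.517

The third angle is ∠M = 180° − ∠K − ∠L = 19.87°.
Law of sines: m = l·sin M/sin L ≈ 9.7401.
Law of sines: k = l·sin K/sin L ≈ 28.406.
Area = ½·l·m·sin K ≈ 135.17.
The altitude from K has length 2·area/k ≈ 9.5168.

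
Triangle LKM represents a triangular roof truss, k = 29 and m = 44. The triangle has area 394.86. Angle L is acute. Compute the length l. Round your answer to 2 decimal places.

From area = ½·k·m·sin L, we get sin L = 2·area/(k·m) ≈ 0.61890.
Taking the acute solution, ∠L ≈ 38.24°.
Law of cosines then gives l ≈ 27.794.

27.79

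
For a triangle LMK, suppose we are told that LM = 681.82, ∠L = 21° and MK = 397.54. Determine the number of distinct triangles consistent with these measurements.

2

LM·sin L = 681.82·sin(21°) ≈ 244.3.
Since LM sin L < MK < LM (244.3 < 397.54 < 681.82), two triangles exist.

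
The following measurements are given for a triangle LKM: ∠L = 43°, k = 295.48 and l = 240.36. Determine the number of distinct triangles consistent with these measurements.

k·sin L = 295.48·sin(43°) ≈ 201.5.
Since k sin L < l < k (201.5 < 240.36 < 295.48), two triangles exist.

2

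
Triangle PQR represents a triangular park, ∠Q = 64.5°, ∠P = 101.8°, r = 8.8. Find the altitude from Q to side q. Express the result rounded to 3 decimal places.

The third angle is ∠R = 180° − ∠P − ∠Q = 13.70°.
Law of sines: p = r·sin P/sin R ≈ 36.371.
Law of sines: q = r·sin Q/sin R ≈ 33.537.
Area = ½·r·p·sin Q ≈ 144.44.
The altitude from Q has length 2·area/q ≈ 8.614.

h_Q ≈ 8.614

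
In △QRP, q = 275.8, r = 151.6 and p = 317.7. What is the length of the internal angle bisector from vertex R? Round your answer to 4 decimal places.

By the law of cosines, cos R = (p² + q² − r²) / (2·p·q) ≈ 0.87887, so ∠R ≈ 28.49°.
The bisector from R has length 2·p·q·cos(∠R/2)/(p+q) ≈ 286.19.

t_R ≈ 286.1899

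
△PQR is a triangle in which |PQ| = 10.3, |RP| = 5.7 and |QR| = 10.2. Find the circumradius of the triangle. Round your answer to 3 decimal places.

By the law of cosines, cos P = (|RP|² + |PQ|² − |QR|²) / (2·|RP|·|PQ|) ≈ 0.29416, so ∠P ≈ 72.89°.
Circumradius = |QR|/(2 sin P) ≈ 5.3361.

5.336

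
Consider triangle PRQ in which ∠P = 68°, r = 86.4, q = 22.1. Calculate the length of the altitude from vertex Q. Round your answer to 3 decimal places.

h_Q ≈ 80.109

By the law of cosines, p² = r² + q² − 2·r·q·cos P = 6522.8, so p ≈ 80.764.
Area = ½·r·q·sin P ≈ 885.2.
The altitude from Q has length 2·area/q ≈ 80.109.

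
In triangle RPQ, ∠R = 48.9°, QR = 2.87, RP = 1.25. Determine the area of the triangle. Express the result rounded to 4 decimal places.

Area = ½·QR·RP·sin R ≈ 1.3517.

area ≈ 1.3517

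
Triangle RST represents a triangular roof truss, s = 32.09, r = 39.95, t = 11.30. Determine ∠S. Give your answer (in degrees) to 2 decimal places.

39.77

By the law of cosines, cos S = (t² + r² − s²) / (2·t·r) ≈ 0.76858, so ∠S ≈ 39.77°.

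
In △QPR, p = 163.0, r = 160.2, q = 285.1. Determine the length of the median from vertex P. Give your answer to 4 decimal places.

Median from P: ½√(2·r² + 2·q² − p²) ≈ 216.4.

216.4042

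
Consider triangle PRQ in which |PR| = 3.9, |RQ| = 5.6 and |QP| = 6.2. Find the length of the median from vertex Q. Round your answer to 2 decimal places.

m_Q ≈ 5.58

Median from Q: ½√(2·|RQ|² + 2·|QP|² − |PR|²) ≈ 5.5765.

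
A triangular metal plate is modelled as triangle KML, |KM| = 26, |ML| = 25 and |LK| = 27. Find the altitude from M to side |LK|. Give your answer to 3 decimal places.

h_M ≈ 21.618

Semiperimeter s = (25 + 27 + 26)/2 = 39.
Heron's formula: area = √(39·14·12·13) ≈ 291.85.
The altitude from M has length 2·area/|LK| ≈ 21.618.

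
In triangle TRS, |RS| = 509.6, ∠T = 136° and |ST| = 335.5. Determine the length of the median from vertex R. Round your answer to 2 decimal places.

m_R ≈ 352.34

Law of sines: sin R = |ST|·sin T/|RS| ≈ 0.45733.
Since |RS| ≥ |ST|, only the acute value applies: ∠R ≈ 27.22°.
Then ∠S = 180° − ∠T − ∠R ≈ 16.78°.
Law of sines gives |TR| = |RS|·sin S/sin T ≈ 211.85.
Median from R: ½√(2·|TR|² + 2·|RS|² − |ST|²) ≈ 352.34.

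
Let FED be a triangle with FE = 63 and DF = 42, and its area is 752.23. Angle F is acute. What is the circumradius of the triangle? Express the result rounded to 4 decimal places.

From area = ½·DF·FE·sin F, we get sin F = 2·area/(DF·FE) ≈ 0.56858.
Taking the acute solution, ∠F ≈ 34.65°.
Law of cosines then gives ED ≈ 37.144.
Circumradius = ED/(2 sin F) ≈ 32.664.

32.6636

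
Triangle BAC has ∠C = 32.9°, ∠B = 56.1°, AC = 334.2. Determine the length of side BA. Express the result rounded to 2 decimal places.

218.71

The third angle is ∠A = 180° − ∠C − ∠B = 91.00°.
Law of sines: BA = AC·sin C/sin B ≈ 218.71.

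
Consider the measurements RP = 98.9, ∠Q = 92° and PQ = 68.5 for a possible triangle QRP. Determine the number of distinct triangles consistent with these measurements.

1

PQ·sin Q = 68.5·sin(92°) ≈ 68.46.
Since ∠Q is not acute, a triangle exists only if RP > PQ; here RP > PQ, so there is exactly one triangle.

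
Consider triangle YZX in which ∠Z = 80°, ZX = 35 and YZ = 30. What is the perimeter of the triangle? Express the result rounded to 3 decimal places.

By the law of cosines, XY² = YZ² + ZX² − 2·YZ·ZX·cos Z = 1760.3, so XY ≈ 41.956.
Semiperimeter s = (35+41.956+30)/2 = 53.478.
Perimeter = 35 + 41.956 + 30 = 106.96.

perimeter ≈ 106.956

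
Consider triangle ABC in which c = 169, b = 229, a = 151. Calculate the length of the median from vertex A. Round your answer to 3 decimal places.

Median from A: ½√(2·b² + 2·c² − a²) ≈ 186.55.

186.550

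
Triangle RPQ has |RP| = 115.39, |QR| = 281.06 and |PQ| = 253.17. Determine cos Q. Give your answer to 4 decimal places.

By the law of cosines, cos Q = (|PQ|² + |QR|² − |RP|²) / (2·|PQ|·|QR|) ≈ 0.91190, so ∠Q ≈ 24.23°.

cos Q ≈ 0.9119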